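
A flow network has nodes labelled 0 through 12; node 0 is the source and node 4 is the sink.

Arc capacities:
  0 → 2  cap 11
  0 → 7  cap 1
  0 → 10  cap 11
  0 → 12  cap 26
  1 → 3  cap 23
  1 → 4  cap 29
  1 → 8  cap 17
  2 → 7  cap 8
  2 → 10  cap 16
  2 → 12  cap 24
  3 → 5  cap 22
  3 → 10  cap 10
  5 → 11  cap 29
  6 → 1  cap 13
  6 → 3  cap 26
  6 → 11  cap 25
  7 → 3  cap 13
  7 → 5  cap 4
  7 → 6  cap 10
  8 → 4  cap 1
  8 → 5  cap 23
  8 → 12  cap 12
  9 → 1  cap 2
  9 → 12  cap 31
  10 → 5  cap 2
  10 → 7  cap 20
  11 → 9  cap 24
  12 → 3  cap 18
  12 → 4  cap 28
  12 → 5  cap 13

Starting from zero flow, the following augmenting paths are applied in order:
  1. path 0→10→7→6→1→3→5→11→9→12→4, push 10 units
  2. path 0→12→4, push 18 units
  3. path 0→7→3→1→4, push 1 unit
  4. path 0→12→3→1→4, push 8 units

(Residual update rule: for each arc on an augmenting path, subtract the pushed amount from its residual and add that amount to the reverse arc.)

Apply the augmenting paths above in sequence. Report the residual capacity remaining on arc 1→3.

after path 1 (0→10→7→6→1→3→5→11→9→12→4, push 10): res(1,3)=13
after path 2 (0→12→4, push 18): res(1,3)=13
after path 3 (0→7→3→1→4, push 1): res(1,3)=14
after path 4 (0→12→3→1→4, push 8): res(1,3)=22

Residual capacity of (1,3): 22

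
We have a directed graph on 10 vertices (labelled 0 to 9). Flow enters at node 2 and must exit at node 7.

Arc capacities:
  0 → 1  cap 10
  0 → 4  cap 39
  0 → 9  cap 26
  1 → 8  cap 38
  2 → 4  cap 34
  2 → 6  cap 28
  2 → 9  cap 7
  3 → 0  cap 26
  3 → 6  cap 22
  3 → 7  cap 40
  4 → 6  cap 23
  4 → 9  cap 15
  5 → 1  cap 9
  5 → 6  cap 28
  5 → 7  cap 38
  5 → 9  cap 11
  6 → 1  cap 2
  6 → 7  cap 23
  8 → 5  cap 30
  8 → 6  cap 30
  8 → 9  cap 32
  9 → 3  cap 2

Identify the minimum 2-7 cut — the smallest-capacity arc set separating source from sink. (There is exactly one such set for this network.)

Min-cut arcs: {(6,1), (6,7), (9,3)} (total capacity 27)

augment #1: 2→6→7 push 23
augment #2: 2→9→3→7 push 2
augment #3: 2→6→1→8→5→7 push 2
max flow = 27; residual-reachable set from 2 gives S-side
cut edges (S→T): {(6,1), (6,7), (9,3)} total cap 27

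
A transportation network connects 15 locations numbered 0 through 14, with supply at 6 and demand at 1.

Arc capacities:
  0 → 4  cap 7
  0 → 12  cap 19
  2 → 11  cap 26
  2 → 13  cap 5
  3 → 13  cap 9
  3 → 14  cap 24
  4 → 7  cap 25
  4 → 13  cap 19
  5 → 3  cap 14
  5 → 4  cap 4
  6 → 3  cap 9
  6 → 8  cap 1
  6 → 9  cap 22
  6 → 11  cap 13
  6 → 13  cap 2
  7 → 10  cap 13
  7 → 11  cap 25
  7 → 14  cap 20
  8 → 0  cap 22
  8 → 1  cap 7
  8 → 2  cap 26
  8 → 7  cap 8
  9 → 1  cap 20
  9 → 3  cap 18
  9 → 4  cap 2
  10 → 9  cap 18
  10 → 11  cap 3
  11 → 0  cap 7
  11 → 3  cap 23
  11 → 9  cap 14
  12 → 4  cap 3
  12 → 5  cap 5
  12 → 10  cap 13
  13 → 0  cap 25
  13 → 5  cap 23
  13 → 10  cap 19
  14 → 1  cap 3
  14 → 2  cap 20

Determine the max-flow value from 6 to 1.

Maximum flow value: 24

augment #1: 6→8→1 bottleneck 1, total now 1
augment #2: 6→9→1 bottleneck 20, total now 21
augment #3: 6→3→14→1 bottleneck 3, total now 24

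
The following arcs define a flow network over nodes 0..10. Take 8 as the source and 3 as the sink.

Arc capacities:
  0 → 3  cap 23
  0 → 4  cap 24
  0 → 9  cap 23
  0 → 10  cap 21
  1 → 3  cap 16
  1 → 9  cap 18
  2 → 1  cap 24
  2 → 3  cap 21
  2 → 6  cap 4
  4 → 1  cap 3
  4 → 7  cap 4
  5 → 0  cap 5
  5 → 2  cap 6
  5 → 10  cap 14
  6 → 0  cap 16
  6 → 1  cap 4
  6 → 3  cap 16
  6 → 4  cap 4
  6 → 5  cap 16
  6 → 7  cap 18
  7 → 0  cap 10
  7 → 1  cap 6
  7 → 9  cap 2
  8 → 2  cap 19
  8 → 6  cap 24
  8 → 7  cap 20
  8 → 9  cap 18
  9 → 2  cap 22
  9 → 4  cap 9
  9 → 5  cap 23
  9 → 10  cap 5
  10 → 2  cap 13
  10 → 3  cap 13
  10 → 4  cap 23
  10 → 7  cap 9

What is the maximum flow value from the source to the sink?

augment #1: 8→2→3 bottleneck 19, total now 19
augment #2: 8→6→3 bottleneck 16, total now 35
augment #3: 8→6→0→3 bottleneck 8, total now 43
augment #4: 8→7→0→3 bottleneck 10, total now 53
augment #5: 8→7→1→3 bottleneck 6, total now 59
augment #6: 8→9→2→3 bottleneck 2, total now 61
augment #7: 8→9→10→3 bottleneck 5, total now 66
augment #8: 8→9→2→1→3 bottleneck 10, total now 76
augment #9: 8→9→5→0→3 bottleneck 1, total now 77
augment #10: 8→7→9→5→0→3 bottleneck 2, total now 79

Maximum flow value: 79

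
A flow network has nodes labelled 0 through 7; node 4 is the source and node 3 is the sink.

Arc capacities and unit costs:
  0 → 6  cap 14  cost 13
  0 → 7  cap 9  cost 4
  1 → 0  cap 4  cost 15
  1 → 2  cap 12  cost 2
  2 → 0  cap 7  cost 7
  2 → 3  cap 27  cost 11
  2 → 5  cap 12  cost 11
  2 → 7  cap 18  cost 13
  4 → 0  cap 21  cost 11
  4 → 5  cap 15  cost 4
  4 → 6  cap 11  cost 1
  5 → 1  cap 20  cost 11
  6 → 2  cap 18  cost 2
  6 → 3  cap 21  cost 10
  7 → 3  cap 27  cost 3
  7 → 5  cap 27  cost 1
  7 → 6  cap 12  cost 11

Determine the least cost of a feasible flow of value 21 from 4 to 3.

Minimum cost for 21 units: 311

shortest-cost path #1: 4→6→3 push 11 @ unit cost 11 (adds 121)
shortest-cost path #2: 4→0→7→3 push 9 @ unit cost 18 (adds 162)
shortest-cost path #3: 4→5→1→2→3 push 1 @ unit cost 28 (adds 28)
total cost = 311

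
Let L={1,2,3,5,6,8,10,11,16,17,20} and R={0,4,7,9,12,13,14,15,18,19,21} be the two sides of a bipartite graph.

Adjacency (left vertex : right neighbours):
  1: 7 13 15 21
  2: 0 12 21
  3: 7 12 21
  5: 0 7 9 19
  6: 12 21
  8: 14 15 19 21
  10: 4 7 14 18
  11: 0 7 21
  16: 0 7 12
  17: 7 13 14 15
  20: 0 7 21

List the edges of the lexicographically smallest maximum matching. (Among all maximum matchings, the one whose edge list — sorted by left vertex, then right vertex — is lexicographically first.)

Lex-smallest maximum matching: {(1,13), (2,0), (3,7), (5,9), (6,12), (8,14), (10,4), (11,21), (17,15)}

|M| = 9 (so the lex-smallest maximum matching has 9 edges)
process left vertices in ascending order; for each, take the smallest-labelled available neighbour that still permits 9 edges overall, or leave it unmatched if none does
lex-smallest matching: {1-13, 2-0, 3-7, 5-9, 6-12, 8-14, 10-4, 11-21, 17-15}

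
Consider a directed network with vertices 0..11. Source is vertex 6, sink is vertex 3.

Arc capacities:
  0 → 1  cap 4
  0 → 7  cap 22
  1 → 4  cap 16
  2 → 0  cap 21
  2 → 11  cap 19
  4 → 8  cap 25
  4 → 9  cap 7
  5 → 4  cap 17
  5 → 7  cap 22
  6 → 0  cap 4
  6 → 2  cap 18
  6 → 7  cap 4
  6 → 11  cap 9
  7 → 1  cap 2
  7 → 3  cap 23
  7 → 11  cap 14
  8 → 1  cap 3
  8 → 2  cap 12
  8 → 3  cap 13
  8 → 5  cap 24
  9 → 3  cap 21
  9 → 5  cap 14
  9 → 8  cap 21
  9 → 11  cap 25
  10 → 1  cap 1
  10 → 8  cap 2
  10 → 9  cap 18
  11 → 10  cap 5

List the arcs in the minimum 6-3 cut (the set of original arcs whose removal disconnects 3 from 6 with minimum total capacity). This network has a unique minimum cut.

augment #1: 6→7→3 push 4
augment #2: 6→0→7→3 push 4
augment #3: 6→2→0→7→3 push 15
augment #4: 6→11→10→8→3 push 2
augment #5: 6→11→10→9→3 push 3
augment #6: 6→2→0→1→4→8→3 push 3
max flow = 31; residual-reachable set from 6 gives S-side
cut edges (S→T): {(6,0), (6,2), (6,7), (11,10)} total cap 31

Min-cut arcs: {(6,0), (6,2), (6,7), (11,10)} (total capacity 31)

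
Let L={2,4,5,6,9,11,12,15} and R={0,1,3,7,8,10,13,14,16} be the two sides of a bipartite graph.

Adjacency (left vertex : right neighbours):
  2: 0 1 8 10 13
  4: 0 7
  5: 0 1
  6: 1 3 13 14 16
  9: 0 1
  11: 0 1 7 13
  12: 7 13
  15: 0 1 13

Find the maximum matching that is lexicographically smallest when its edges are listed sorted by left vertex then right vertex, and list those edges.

Lex-smallest maximum matching: {(2,8), (4,0), (5,1), (6,3), (11,7), (12,13)}

|M| = 6 (so the lex-smallest maximum matching has 6 edges)
process left vertices in ascending order; for each, take the smallest-labelled available neighbour that still permits 6 edges overall, or leave it unmatched if none does
lex-smallest matching: {2-8, 4-0, 5-1, 6-3, 11-7, 12-13}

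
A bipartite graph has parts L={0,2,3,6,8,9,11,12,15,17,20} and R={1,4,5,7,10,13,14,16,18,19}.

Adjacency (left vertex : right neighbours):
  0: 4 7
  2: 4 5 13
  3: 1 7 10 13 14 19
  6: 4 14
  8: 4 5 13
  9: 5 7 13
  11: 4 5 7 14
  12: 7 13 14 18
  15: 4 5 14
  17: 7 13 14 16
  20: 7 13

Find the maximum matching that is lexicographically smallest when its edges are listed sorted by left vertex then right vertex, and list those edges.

Lex-smallest maximum matching: {(0,4), (2,5), (3,1), (6,14), (8,13), (9,7), (12,18), (17,16)}

|M| = 8 (so the lex-smallest maximum matching has 8 edges)
process left vertices in ascending order; for each, take the smallest-labelled available neighbour that still permits 8 edges overall, or leave it unmatched if none does
lex-smallest matching: {0-4, 2-5, 3-1, 6-14, 8-13, 9-7, 12-18, 17-16}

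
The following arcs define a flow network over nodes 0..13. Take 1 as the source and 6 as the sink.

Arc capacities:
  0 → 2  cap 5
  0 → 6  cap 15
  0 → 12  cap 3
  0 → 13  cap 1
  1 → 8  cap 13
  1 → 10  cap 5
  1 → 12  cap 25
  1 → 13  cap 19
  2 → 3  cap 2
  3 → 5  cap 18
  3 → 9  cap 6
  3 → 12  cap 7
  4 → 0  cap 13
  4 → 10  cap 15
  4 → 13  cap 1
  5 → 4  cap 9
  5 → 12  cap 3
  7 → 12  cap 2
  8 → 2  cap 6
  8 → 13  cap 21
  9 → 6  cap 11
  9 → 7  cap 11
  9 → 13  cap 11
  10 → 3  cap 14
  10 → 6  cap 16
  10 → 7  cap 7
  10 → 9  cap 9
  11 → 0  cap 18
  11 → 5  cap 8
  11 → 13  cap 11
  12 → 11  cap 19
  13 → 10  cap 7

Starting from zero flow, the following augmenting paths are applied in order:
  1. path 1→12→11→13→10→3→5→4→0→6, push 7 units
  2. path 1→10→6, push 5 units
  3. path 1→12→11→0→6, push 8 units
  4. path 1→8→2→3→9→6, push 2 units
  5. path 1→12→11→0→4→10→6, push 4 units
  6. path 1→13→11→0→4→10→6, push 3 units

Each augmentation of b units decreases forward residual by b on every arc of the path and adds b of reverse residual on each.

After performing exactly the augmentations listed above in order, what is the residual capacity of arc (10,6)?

Residual capacity of (10,6): 4

after path 1 (1→12→11→13→10→3→5→4→0→6, push 7): res(10,6)=16
after path 2 (1→10→6, push 5): res(10,6)=11
after path 3 (1→12→11→0→6, push 8): res(10,6)=11
after path 4 (1→8→2→3→9→6, push 2): res(10,6)=11
after path 5 (1→12→11→0→4→10→6, push 4): res(10,6)=7
after path 6 (1→13→11→0→4→10→6, push 3): res(10,6)=4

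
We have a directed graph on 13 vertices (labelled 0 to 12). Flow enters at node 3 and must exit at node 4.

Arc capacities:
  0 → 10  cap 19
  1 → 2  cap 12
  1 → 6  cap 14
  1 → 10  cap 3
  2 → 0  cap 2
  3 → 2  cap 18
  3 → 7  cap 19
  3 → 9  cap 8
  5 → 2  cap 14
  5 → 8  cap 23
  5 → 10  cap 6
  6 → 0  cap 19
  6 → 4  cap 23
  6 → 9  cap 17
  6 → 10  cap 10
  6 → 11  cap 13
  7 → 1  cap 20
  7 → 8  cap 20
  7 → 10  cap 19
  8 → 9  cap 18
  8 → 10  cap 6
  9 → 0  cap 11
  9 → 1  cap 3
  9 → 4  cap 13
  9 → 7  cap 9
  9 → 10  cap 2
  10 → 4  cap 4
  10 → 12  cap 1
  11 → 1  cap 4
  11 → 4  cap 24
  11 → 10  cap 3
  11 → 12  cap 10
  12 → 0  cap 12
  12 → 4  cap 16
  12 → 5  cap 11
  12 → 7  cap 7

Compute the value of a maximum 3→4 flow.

Maximum flow value: 29

augment #1: 3→9→4 bottleneck 8, total now 8
augment #2: 3→7→10→4 bottleneck 4, total now 12
augment #3: 3→7→1→6→4 bottleneck 14, total now 26
augment #4: 3→7→8→9→4 bottleneck 1, total now 27
augment #5: 3→2→0→10→12→4 bottleneck 1, total now 28
augment #6: 3→2→0→10→7→8→9→4 bottleneck 1, total now 29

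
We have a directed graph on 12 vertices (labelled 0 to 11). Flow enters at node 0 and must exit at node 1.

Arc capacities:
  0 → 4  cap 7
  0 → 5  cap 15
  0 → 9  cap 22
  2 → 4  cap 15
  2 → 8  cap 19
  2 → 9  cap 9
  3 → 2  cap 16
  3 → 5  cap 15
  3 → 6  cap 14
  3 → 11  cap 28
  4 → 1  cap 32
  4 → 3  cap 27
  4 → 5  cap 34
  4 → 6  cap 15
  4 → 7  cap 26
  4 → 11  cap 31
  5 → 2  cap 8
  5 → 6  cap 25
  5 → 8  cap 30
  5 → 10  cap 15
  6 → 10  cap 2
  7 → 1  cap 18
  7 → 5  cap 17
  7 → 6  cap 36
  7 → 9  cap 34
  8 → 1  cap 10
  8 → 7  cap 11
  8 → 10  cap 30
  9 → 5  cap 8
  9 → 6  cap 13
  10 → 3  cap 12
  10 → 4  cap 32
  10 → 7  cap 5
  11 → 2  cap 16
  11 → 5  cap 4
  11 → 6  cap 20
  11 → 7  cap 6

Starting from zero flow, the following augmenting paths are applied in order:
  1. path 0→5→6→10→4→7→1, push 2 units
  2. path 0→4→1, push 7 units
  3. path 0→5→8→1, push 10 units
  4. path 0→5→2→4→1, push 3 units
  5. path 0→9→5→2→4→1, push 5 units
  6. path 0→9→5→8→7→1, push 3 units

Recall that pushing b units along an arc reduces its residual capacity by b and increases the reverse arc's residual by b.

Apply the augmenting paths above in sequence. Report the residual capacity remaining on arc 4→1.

Residual capacity of (4,1): 17

after path 1 (0→5→6→10→4→7→1, push 2): res(4,1)=32
after path 2 (0→4→1, push 7): res(4,1)=25
after path 3 (0→5→8→1, push 10): res(4,1)=25
after path 4 (0→5→2→4→1, push 3): res(4,1)=22
after path 5 (0→9→5→2→4→1, push 5): res(4,1)=17
after path 6 (0→9→5→8→7→1, push 3): res(4,1)=17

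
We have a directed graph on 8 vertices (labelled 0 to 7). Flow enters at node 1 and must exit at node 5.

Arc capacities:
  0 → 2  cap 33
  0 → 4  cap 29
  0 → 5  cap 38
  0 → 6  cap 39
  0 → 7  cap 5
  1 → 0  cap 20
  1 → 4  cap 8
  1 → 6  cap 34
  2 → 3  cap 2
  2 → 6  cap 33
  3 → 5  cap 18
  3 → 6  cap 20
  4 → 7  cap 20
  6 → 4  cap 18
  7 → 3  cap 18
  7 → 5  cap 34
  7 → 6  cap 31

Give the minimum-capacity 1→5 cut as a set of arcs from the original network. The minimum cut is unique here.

Min-cut arcs: {(1,0), (4,7)} (total capacity 40)

augment #1: 1→0→5 push 20
augment #2: 1→4→7→5 push 8
augment #3: 1→6→4→7→5 push 12
max flow = 40; residual-reachable set from 1 gives S-side
cut edges (S→T): {(1,0), (4,7)} total cap 40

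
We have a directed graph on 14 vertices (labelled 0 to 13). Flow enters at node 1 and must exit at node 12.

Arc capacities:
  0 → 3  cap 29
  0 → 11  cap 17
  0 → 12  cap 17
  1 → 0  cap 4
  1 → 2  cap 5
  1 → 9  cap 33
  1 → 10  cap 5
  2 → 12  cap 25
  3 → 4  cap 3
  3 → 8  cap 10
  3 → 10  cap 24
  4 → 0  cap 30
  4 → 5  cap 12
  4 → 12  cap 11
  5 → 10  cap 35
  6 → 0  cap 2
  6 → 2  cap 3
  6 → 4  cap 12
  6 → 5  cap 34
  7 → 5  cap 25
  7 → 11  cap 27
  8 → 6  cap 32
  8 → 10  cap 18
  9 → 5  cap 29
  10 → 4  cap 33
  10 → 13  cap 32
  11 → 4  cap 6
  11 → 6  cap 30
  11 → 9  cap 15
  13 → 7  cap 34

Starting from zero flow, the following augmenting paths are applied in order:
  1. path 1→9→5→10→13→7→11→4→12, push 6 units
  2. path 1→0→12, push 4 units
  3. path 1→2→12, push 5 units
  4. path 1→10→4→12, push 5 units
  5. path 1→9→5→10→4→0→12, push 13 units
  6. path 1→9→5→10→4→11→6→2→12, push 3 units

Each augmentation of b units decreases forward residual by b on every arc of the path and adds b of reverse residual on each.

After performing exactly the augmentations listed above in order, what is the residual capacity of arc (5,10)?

after path 1 (1→9→5→10→13→7→11→4→12, push 6): res(5,10)=29
after path 2 (1→0→12, push 4): res(5,10)=29
after path 3 (1→2→12, push 5): res(5,10)=29
after path 4 (1→10→4→12, push 5): res(5,10)=29
after path 5 (1→9→5→10→4→0→12, push 13): res(5,10)=16
after path 6 (1→9→5→10→4→11→6→2→12, push 3): res(5,10)=13

Residual capacity of (5,10): 13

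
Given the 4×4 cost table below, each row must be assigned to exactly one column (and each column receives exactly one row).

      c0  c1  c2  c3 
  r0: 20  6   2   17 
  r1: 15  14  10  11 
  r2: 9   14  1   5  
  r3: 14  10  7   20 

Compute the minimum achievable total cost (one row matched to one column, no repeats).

Minimum assignment cost: 32

one of 3 optimal assignments: row0→col1 (cost 6), row1→col3 (cost 11), row2→col2 (cost 1), row3→col0 (cost 14)
total = 6 + 11 + 1 + 14 = 32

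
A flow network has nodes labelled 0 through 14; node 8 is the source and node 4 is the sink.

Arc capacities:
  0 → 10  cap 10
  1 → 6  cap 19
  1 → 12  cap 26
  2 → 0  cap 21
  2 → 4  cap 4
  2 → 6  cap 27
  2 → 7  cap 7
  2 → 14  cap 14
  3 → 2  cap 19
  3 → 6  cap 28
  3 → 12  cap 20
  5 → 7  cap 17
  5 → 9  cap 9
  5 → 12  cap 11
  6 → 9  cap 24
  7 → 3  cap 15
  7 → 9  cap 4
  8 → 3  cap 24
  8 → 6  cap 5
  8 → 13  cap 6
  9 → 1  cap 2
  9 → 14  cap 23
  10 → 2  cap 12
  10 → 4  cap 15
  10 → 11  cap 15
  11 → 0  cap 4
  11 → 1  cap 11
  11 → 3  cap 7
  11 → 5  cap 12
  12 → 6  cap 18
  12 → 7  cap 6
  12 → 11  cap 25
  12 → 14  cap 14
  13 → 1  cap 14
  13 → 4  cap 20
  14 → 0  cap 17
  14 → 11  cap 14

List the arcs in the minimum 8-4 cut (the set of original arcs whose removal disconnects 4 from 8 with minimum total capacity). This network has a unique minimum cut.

augment #1: 8→13→4 push 6
augment #2: 8→3→2→4 push 4
augment #3: 8→3→2→0→10→4 push 10
max flow = 20; residual-reachable set from 8 gives S-side
cut edges (S→T): {(0,10), (2,4), (8,13)} total cap 20

Min-cut arcs: {(0,10), (2,4), (8,13)} (total capacity 20)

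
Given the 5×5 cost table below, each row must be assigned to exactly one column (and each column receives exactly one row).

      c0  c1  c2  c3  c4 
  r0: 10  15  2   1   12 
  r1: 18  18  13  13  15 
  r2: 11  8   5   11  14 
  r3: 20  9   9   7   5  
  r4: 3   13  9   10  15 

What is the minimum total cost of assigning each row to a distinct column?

Minimum assignment cost: 30

optimal assignment: row0→col3 (cost 1), row1→col2 (cost 13), row2→col1 (cost 8), row3→col4 (cost 5), row4→col0 (cost 3)
total = 1 + 13 + 8 + 5 + 3 = 30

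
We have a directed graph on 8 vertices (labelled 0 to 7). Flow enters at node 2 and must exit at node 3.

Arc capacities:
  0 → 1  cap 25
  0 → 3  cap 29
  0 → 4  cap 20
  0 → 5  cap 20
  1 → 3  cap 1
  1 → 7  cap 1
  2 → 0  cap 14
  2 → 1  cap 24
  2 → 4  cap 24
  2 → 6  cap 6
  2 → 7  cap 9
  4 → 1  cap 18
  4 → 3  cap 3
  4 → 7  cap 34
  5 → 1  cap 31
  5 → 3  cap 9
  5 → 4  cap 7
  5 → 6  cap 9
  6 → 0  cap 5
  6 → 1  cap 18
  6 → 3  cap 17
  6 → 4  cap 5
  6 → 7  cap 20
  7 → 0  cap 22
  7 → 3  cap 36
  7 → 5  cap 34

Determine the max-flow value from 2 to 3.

Maximum flow value: 55

augment #1: 2→0→3 bottleneck 14, total now 14
augment #2: 2→1→3 bottleneck 1, total now 15
augment #3: 2→4→3 bottleneck 3, total now 18
augment #4: 2→6→3 bottleneck 6, total now 24
augment #5: 2→7→3 bottleneck 9, total now 33
augment #6: 2→1→7→3 bottleneck 1, total now 34
augment #7: 2→4→7→3 bottleneck 21, total now 55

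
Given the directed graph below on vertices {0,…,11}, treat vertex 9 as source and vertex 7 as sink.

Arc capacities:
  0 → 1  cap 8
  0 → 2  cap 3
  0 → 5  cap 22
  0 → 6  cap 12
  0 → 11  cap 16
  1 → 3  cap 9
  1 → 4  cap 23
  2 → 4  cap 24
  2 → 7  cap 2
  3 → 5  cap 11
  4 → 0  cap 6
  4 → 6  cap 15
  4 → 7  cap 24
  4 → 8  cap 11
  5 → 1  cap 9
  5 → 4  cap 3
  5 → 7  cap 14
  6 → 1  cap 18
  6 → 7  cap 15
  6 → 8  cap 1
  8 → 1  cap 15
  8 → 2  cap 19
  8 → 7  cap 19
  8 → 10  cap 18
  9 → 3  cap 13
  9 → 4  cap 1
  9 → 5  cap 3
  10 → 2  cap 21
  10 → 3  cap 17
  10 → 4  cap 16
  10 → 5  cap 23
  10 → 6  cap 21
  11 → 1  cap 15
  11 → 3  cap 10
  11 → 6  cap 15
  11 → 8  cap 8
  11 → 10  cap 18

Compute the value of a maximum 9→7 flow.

augment #1: 9→4→7 bottleneck 1, total now 1
augment #2: 9→5→7 bottleneck 3, total now 4
augment #3: 9→3→5→7 bottleneck 11, total now 15

Maximum flow value: 15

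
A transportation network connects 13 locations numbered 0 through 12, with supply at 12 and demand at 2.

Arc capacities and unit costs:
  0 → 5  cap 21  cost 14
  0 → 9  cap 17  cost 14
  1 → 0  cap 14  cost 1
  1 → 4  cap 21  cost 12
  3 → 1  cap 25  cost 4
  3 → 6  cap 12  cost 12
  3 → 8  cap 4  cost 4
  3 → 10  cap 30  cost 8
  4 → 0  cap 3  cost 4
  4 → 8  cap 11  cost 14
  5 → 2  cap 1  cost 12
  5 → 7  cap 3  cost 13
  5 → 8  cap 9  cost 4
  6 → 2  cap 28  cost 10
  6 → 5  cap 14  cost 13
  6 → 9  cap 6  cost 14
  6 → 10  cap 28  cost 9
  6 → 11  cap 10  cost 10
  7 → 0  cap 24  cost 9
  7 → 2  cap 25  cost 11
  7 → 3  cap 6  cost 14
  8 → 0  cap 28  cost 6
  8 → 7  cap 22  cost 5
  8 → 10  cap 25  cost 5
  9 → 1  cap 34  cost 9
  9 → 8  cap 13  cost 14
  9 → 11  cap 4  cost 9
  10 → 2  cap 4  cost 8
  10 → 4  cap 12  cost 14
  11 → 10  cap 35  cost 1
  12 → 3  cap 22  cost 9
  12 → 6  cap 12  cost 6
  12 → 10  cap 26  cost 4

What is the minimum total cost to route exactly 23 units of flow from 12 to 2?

Minimum cost for 23 units: 449

shortest-cost path #1: 12→10→2 push 4 @ unit cost 12 (adds 48)
shortest-cost path #2: 12→6→2 push 12 @ unit cost 16 (adds 192)
shortest-cost path #3: 12→3→8→7→2 push 4 @ unit cost 29 (adds 116)
shortest-cost path #4: 12→3→6→2 push 3 @ unit cost 31 (adds 93)
total cost = 449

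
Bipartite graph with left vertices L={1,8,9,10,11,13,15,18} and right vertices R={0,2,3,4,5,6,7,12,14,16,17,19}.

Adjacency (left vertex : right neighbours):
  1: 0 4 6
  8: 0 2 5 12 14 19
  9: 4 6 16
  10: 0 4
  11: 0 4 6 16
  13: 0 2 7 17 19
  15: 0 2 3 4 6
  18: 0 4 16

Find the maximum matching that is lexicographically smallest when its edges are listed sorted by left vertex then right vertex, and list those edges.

Lex-smallest maximum matching: {(1,0), (8,2), (9,4), (11,6), (13,7), (15,3), (18,16)}

|M| = 7 (so the lex-smallest maximum matching has 7 edges)
process left vertices in ascending order; for each, take the smallest-labelled available neighbour that still permits 7 edges overall, or leave it unmatched if none does
lex-smallest matching: {1-0, 8-2, 9-4, 11-6, 13-7, 15-3, 18-16}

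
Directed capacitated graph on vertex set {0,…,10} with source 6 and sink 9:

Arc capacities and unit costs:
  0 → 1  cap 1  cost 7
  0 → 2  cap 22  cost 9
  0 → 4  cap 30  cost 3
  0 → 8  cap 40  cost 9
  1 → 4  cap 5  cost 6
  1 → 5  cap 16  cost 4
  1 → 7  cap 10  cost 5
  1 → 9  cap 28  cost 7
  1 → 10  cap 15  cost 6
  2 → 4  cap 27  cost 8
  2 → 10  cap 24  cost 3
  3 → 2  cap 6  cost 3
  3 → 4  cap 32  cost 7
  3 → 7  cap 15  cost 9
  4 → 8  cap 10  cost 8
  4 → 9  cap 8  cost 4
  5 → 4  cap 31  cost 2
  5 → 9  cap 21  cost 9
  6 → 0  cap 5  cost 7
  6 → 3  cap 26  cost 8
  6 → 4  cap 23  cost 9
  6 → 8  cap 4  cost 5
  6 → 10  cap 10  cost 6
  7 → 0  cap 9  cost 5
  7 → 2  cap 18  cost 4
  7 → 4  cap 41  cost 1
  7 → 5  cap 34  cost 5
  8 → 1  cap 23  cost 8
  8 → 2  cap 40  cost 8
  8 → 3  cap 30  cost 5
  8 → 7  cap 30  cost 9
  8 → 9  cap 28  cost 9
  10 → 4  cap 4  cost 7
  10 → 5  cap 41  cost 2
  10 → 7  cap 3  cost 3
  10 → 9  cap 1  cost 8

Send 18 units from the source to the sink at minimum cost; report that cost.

Minimum cost for 18 units: 259

shortest-cost path #1: 6→4→9 push 8 @ unit cost 13 (adds 104)
shortest-cost path #2: 6→8→9 push 4 @ unit cost 14 (adds 56)
shortest-cost path #3: 6→10→9 push 1 @ unit cost 14 (adds 14)
shortest-cost path #4: 6→10→5→9 push 5 @ unit cost 17 (adds 85)
total cost = 259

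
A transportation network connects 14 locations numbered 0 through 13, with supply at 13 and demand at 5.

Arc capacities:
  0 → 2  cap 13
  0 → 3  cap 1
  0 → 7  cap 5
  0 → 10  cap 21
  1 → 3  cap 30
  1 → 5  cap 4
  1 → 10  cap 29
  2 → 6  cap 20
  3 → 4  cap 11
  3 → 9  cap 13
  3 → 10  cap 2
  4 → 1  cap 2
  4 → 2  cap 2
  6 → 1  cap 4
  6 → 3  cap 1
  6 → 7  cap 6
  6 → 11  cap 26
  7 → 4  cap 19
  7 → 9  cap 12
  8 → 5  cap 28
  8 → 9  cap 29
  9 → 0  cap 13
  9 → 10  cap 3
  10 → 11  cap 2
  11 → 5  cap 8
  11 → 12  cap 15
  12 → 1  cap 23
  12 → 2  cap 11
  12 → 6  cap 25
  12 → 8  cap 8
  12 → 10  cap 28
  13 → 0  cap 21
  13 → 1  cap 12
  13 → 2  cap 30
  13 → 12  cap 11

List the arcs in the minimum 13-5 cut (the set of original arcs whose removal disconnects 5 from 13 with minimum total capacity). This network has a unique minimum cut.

augment #1: 13→1→5 push 4
augment #2: 13→12→8→5 push 8
augment #3: 13→0→10→11→5 push 2
augment #4: 13→2→6→11→5 push 6
max flow = 20; residual-reachable set from 13 gives S-side
cut edges (S→T): {(1,5), (11,5), (12,8)} total cap 20

Min-cut arcs: {(1,5), (11,5), (12,8)} (total capacity 20)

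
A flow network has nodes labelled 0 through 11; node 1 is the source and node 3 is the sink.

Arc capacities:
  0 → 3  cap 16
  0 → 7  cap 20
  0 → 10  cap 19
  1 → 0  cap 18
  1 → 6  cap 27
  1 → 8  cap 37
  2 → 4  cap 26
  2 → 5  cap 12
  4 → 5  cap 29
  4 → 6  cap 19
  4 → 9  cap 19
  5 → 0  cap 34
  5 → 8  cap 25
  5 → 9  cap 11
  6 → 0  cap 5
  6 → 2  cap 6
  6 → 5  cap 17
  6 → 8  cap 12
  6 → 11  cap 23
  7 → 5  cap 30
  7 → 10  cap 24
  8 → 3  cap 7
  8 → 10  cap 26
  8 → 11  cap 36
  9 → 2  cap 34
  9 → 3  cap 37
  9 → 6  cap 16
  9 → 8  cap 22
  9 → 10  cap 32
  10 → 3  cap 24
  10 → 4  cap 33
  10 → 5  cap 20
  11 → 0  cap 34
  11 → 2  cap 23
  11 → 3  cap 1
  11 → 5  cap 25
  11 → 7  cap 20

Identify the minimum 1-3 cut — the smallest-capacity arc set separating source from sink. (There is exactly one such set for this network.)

augment #1: 1→0→3 push 16
augment #2: 1→8→3 push 7
augment #3: 1→0→10→3 push 2
augment #4: 1→6→11→3 push 1
augment #5: 1→8→10→3 push 22
augment #6: 1→6→5→9→3 push 11
augment #7: 1→6→2→4→9→3 push 6
augment #8: 1→8→10→4→9→3 push 4
augment #9: 1→6→0→10→4→9→3 push 5
augment #10: 1→6→11→2→4→9→3 push 4
max flow = 78; residual-reachable set from 1 gives S-side
cut edges (S→T): {(0,3), (4,9), (5,9), (8,3), (10,3), (11,3)} total cap 78

Min-cut arcs: {(0,3), (4,9), (5,9), (8,3), (10,3), (11,3)} (total capacity 78)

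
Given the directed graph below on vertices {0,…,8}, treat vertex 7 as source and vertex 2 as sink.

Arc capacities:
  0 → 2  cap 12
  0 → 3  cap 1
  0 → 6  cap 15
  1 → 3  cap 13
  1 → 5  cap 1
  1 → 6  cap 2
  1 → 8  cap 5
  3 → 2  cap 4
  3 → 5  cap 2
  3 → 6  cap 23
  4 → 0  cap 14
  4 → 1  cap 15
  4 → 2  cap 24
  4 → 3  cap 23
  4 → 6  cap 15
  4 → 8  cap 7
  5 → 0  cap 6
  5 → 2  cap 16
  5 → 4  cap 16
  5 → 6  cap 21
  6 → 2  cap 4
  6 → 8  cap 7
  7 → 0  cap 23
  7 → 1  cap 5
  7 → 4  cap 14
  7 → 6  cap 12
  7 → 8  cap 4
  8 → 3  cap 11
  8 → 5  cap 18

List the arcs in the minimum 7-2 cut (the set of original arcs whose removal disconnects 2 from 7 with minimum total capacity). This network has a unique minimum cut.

Min-cut arcs: {(0,2), (0,3), (6,2), (6,8), (7,1), (7,4), (7,8)} (total capacity 47)

augment #1: 7→0→2 push 12
augment #2: 7→4→2 push 14
augment #3: 7→6→2 push 4
augment #4: 7→0→3→2 push 1
augment #5: 7→1→3→2 push 3
augment #6: 7→1→5→2 push 1
augment #7: 7→8→5→2 push 4
augment #8: 7→1→3→5→2 push 1
augment #9: 7→6→8→5→2 push 7
max flow = 47; residual-reachable set from 7 gives S-side
cut edges (S→T): {(0,2), (0,3), (6,2), (6,8), (7,1), (7,4), (7,8)} total cap 47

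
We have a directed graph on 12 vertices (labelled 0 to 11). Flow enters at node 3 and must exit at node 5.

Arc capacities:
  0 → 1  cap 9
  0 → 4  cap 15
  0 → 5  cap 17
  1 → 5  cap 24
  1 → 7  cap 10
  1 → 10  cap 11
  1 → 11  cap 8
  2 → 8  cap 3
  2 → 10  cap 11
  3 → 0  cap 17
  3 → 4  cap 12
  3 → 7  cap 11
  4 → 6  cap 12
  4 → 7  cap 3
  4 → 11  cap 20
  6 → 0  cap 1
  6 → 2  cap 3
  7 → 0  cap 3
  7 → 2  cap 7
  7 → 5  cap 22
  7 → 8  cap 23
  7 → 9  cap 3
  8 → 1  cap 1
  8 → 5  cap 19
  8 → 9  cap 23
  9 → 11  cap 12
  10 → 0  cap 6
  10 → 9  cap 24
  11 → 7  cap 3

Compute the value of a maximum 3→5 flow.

Maximum flow value: 38

augment #1: 3→0→5 bottleneck 17, total now 17
augment #2: 3→7→5 bottleneck 11, total now 28
augment #3: 3→4→7→5 bottleneck 3, total now 31
augment #4: 3→4→11→7→5 bottleneck 3, total now 34
augment #5: 3→4→6→0→1→5 bottleneck 1, total now 35
augment #6: 3→4→6→2→8→5 bottleneck 3, total now 38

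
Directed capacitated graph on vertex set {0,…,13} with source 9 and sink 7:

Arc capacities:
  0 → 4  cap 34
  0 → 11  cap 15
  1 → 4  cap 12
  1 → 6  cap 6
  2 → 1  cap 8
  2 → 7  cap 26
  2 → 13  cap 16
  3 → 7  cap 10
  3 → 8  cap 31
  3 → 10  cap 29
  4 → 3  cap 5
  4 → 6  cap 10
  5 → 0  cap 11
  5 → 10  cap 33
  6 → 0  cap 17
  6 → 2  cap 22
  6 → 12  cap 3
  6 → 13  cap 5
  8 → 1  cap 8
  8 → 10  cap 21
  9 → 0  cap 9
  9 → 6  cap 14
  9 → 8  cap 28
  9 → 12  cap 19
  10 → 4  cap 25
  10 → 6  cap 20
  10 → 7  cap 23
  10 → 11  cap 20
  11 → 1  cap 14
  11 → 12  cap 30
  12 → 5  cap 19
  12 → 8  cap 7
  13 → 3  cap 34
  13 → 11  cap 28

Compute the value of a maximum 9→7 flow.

Maximum flow value: 55

augment #1: 9→6→2→7 bottleneck 14, total now 14
augment #2: 9→8→10→7 bottleneck 21, total now 35
augment #3: 9→0→4→3→7 bottleneck 5, total now 40
augment #4: 9→12→5→10→7 bottleneck 2, total now 42
augment #5: 9→0→4→6→2→7 bottleneck 4, total now 46
augment #6: 9→8→1→6→2→7 bottleneck 4, total now 50
augment #7: 9→8→1→6→13→3→7 bottleneck 2, total now 52
augment #8: 9→8→1→4→6→13→3→7 bottleneck 1, total now 53
augment #9: 9→12→5→10→6→13→3→7 bottleneck 2, total now 55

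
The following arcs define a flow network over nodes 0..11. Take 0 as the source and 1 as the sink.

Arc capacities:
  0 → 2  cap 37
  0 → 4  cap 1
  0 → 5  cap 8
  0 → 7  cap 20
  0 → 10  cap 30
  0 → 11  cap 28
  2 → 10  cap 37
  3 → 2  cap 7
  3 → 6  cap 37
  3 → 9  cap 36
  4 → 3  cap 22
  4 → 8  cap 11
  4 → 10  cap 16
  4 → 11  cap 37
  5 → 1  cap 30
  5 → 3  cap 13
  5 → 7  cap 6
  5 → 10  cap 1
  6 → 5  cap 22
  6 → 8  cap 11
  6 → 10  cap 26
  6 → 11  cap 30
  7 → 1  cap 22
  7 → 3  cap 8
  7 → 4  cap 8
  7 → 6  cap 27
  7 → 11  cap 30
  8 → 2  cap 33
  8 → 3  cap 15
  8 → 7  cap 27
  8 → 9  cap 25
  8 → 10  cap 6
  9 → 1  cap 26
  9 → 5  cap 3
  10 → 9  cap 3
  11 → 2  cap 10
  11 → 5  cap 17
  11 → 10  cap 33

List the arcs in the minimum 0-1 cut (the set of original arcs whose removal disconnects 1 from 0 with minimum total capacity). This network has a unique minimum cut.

Min-cut arcs: {(0,4), (0,5), (0,7), (10,9), (11,5)} (total capacity 49)

augment #1: 0→5→1 push 8
augment #2: 0→7→1 push 20
augment #3: 0→10→9→1 push 3
augment #4: 0→11→5→1 push 17
augment #5: 0→4→3→9→1 push 1
max flow = 49; residual-reachable set from 0 gives S-side
cut edges (S→T): {(0,4), (0,5), (0,7), (10,9), (11,5)} total cap 49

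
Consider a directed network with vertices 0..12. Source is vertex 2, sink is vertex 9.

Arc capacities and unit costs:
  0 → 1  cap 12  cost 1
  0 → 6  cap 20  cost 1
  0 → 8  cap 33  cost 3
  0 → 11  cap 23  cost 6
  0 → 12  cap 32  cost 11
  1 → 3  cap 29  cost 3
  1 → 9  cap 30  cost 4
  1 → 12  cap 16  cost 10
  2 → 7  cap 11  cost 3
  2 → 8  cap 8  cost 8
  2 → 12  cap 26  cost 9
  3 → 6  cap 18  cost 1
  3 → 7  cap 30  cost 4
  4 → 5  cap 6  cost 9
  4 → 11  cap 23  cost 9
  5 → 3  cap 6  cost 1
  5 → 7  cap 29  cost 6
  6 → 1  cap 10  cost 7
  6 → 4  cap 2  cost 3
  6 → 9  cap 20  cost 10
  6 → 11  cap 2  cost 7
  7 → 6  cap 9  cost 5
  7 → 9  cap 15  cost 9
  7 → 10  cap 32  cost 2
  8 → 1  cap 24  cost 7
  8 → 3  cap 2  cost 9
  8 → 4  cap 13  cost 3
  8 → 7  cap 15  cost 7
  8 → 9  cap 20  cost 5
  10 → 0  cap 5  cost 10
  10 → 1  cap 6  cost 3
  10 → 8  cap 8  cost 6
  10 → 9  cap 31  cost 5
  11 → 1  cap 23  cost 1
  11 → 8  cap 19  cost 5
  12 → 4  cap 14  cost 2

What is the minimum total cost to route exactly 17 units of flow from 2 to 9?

shortest-cost path #1: 2→7→10→9 push 11 @ unit cost 10 (adds 110)
shortest-cost path #2: 2→8→9 push 6 @ unit cost 13 (adds 78)
total cost = 188

Minimum cost for 17 units: 188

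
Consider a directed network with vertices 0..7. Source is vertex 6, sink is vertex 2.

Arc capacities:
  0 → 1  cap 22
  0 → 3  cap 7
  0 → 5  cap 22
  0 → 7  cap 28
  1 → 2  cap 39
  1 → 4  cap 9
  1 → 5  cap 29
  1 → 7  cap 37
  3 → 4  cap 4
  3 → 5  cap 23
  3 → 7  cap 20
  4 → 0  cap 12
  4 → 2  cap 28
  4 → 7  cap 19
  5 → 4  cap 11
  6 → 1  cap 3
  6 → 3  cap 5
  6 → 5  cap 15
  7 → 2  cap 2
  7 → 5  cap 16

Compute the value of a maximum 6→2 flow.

Maximum flow value: 19

augment #1: 6→1→2 bottleneck 3, total now 3
augment #2: 6→3→4→2 bottleneck 4, total now 7
augment #3: 6→3→7→2 bottleneck 1, total now 8
augment #4: 6→5→4→2 bottleneck 11, total now 19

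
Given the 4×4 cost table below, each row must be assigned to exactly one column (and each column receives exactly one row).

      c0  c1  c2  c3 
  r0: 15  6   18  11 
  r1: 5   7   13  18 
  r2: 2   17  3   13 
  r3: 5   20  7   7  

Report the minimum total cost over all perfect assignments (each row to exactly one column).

optimal assignment: row0→col1 (cost 6), row1→col0 (cost 5), row2→col2 (cost 3), row3→col3 (cost 7)
total = 6 + 5 + 3 + 7 = 21

Minimum assignment cost: 21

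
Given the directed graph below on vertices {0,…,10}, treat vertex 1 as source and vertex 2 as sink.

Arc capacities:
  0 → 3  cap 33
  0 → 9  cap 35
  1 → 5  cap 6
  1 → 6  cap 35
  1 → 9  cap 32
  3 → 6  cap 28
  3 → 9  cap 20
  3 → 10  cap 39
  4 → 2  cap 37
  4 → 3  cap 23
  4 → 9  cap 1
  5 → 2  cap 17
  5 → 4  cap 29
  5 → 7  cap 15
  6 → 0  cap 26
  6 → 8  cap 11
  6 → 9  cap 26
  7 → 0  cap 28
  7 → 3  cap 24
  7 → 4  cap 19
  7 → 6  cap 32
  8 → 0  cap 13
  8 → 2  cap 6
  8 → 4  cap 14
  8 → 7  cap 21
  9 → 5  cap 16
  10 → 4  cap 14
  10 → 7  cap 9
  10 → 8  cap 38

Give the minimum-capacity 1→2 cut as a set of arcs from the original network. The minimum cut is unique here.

Min-cut arcs: {(1,5), (1,6), (9,5)} (total capacity 57)

augment #1: 1→5→2 push 6
augment #2: 1→6→8→2 push 6
augment #3: 1→9→5→2 push 11
augment #4: 1→6→8→4→2 push 5
augment #5: 1→9→5→4→2 push 5
augment #6: 1→6→0→3→10→4→2 push 14
augment #7: 1→6→0→3→10→7→4→2 push 9
augment #8: 1→6→0→3→10→8→4→2 push 1
max flow = 57; residual-reachable set from 1 gives S-side
cut edges (S→T): {(1,5), (1,6), (9,5)} total cap 57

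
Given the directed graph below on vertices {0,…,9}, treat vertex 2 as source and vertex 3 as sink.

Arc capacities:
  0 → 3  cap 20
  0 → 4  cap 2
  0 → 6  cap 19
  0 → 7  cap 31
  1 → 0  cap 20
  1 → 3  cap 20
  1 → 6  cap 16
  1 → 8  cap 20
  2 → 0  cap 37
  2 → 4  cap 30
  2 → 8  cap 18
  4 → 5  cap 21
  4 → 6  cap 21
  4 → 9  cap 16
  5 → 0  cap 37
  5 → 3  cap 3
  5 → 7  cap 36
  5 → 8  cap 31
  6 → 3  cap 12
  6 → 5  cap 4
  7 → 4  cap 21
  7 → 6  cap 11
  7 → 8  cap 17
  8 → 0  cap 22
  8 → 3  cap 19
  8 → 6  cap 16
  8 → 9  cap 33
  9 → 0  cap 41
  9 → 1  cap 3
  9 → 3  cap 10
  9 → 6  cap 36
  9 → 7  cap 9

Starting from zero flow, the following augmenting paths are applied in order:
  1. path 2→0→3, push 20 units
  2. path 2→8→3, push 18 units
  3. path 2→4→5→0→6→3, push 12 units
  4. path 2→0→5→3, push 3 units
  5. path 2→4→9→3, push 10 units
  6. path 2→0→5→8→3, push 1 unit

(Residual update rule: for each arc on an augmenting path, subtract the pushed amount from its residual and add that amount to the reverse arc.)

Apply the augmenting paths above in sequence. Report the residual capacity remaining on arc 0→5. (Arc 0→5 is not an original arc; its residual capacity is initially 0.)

after path 1 (2→0→3, push 20): res(0,5)=0
after path 2 (2→8→3, push 18): res(0,5)=0
after path 3 (2→4→5→0→6→3, push 12): res(0,5)=12
after path 4 (2→0→5→3, push 3): res(0,5)=9
after path 5 (2→4→9→3, push 10): res(0,5)=9
after path 6 (2→0→5→8→3, push 1): res(0,5)=8

Residual capacity of (0,5): 8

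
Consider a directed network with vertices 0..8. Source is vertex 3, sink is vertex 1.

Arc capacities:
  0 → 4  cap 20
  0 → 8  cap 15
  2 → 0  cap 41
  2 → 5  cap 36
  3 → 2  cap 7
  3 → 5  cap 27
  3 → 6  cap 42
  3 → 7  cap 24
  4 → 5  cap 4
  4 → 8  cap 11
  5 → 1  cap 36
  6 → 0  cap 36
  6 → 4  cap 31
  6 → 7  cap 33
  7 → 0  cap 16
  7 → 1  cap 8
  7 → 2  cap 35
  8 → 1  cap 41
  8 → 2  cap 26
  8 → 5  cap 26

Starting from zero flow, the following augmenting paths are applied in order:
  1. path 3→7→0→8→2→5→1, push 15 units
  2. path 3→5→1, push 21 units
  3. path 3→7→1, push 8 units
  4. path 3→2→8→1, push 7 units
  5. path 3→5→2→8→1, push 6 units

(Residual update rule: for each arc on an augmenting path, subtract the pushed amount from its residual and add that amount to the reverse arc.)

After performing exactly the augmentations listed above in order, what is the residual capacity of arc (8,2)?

after path 1 (3→7→0→8→2→5→1, push 15): res(8,2)=11
after path 2 (3→5→1, push 21): res(8,2)=11
after path 3 (3→7→1, push 8): res(8,2)=11
after path 4 (3→2→8→1, push 7): res(8,2)=18
after path 5 (3→5→2→8→1, push 6): res(8,2)=24

Residual capacity of (8,2): 24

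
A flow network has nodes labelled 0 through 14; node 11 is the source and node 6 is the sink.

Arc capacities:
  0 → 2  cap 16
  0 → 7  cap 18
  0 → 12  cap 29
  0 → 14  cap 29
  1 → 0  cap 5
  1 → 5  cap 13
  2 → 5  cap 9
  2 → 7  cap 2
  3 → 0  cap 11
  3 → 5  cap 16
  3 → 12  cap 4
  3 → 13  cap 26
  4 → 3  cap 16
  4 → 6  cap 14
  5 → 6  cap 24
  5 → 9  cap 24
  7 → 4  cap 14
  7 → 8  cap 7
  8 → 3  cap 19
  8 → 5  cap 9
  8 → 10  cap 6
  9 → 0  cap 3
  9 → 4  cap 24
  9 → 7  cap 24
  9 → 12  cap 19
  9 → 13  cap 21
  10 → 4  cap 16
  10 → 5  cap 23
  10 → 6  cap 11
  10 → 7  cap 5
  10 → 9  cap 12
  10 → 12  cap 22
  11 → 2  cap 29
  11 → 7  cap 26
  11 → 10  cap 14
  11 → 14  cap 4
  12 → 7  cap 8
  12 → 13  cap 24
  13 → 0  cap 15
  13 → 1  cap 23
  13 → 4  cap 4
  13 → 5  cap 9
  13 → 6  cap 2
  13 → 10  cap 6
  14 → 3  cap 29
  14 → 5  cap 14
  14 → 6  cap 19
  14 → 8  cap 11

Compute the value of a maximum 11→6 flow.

Maximum flow value: 48

augment #1: 11→10→6 bottleneck 11, total now 11
augment #2: 11→14→6 bottleneck 4, total now 15
augment #3: 11→2→5→6 bottleneck 9, total now 24
augment #4: 11→7→4→6 bottleneck 14, total now 38
augment #5: 11→10→5→6 bottleneck 3, total now 41
augment #6: 11→7→8→5→6 bottleneck 7, total now 48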